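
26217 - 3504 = 22713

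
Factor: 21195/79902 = 2^(-1) * 3^1 * 5^1 * 23^(-1) * 157^1 * 193^(-1) = 2355/8878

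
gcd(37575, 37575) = 37575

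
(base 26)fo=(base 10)414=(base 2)110011110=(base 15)1c9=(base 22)ii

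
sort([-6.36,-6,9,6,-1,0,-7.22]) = [-7.22,-6.36,-6,-1,0,6,9]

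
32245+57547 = 89792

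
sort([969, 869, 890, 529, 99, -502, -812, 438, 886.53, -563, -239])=[-812, -563, -502, -239, 99, 438, 529, 869, 886.53, 890, 969]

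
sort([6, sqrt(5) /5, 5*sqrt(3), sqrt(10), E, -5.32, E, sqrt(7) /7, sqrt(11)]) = [-5.32, sqrt(7) /7, sqrt(5) /5, E, E, sqrt(10), sqrt(11), 6, 5*sqrt(3)]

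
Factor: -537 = -1 * 3^1 * 179^1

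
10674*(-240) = -2561760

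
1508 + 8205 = 9713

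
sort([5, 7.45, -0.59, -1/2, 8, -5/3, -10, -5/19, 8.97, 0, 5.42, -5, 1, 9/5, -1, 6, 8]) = [-10, -5, -5/3, -1, -0.59, -1/2, -5/19, 0, 1, 9/5, 5, 5.42, 6, 7.45, 8, 8, 8.97]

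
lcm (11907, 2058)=166698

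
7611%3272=1067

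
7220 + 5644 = 12864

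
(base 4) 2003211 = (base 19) 1464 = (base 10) 8421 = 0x20e5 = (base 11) 6366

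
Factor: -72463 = -1 * 233^1 * 311^1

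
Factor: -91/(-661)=7^1*13^1*661^(-1)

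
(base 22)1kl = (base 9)1260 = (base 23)1i2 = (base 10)945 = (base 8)1661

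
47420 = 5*9484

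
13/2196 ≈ 0.00592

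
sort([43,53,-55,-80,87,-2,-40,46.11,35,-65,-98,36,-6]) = [-98,-80,-65,-55,-40,-6,-2,35,36,43,46.11,53,87]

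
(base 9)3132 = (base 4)203321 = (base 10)2297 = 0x8f9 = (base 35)1um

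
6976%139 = 26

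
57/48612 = 19/16204 ≈ 0.00117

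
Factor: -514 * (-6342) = 2^2 * 3^1 * 7^1 * 151^1 * 257^1 = 3259788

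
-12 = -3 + -9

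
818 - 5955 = -5137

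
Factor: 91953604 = 2^2 * 223^1 * 103087^1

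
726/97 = 7 + 47/97 ≈ 7.48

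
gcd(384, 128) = 128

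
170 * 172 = 29240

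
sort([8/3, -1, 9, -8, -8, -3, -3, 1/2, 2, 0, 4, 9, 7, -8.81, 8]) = [-8.81, -8, -8, -3, -3, -1, 0, 1/2, 2, 8/3, 4, 7, 8, 9, 9]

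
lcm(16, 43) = 688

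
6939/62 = 111 + 57/62 ≈ 111.92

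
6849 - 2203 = 4646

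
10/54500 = 1/5450 ≈ 0.000183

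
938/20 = 46 + 9/10 = 46.90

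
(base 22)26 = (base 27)1n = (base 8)62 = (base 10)50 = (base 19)2c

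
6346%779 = 114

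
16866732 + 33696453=50563185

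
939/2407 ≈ 0.390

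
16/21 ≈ 0.762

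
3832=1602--2230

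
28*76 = 2128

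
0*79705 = 0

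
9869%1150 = 669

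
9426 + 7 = 9433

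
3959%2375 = 1584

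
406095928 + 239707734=645803662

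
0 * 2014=0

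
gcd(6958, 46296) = 2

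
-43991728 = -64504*682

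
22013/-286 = -76 - 277/286 ≈ -76.97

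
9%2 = 1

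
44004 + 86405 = 130409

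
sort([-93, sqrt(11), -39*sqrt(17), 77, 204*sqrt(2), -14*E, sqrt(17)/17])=[-39*sqrt(17), -93, -14*E, sqrt(17)/17, sqrt(11), 77, 204*sqrt(2)]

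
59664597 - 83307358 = -23642761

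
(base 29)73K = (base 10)5994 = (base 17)13CA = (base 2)1011101101010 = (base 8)13552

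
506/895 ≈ 0.565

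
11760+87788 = 99548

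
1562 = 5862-4300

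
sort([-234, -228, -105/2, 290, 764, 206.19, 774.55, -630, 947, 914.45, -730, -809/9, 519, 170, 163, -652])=[-730, -652, -630, -234, -228, -809/9, -105/2, 163, 170, 206.19, 290, 519, 764, 774.55, 914.45, 947]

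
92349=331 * 279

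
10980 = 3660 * 3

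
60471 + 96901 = 157372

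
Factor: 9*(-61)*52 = -1*2^2*3^2*13^1*61^1 = -28548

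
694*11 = 7634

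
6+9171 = 9177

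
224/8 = 28 = 28.00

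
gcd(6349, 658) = 7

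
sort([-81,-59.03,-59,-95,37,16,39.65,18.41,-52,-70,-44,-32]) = [-95,-81,-70,-59.03,-59,-52,-44,-32,16,18.41,37,39.65]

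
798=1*798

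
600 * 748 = 448800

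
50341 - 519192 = -468851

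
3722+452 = 4174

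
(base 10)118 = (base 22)58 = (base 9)141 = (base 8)166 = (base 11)a8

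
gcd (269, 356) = 1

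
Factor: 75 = 3^1 * 5^2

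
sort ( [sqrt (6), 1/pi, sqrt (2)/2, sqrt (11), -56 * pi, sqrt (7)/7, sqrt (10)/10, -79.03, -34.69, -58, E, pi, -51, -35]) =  [-56 * pi, -79.03, -58, -51, -35, -34.69, sqrt (10)/10, 1/pi, sqrt (7)/7, sqrt (2)/2, sqrt (6), E, pi, sqrt (11)]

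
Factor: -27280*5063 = -1*2^4*5^1*11^1*31^1*61^1*83^1 = -138118640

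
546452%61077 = 57836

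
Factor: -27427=-1 * 27427^1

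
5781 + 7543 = 13324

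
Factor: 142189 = 142189^1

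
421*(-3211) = -1351831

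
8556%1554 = 786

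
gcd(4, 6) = 2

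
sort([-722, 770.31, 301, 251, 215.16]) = [-722, 215.16, 251, 301, 770.31]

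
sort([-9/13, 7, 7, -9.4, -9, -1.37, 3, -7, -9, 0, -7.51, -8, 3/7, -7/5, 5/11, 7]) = [-9.4, -9, -9, -8, -7.51, -7, -7/5, -1.37, -9/13, 0, 3/7, 5/11, 3, 7, 7, 7]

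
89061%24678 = 15027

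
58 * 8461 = 490738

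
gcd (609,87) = 87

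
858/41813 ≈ 0.0205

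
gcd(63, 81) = 9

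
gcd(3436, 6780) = 4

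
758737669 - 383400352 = 375337317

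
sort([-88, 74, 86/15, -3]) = [-88, -3, 86/15, 74]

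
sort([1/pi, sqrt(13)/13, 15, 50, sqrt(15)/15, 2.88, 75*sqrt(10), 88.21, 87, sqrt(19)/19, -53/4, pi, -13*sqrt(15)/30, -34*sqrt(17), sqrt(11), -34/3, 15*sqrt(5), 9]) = [-34*sqrt(17), -53/4, -34/3, -13*sqrt(15)/30, sqrt(19)/19, sqrt(15)/15, sqrt(13)/13, 1/pi, 2.88, pi, sqrt(11), 9, 15, 15*sqrt(5), 50, 87, 88.21, 75*sqrt(10)]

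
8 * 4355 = 34840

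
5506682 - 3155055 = 2351627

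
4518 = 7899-3381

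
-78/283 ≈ -0.276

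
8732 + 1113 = 9845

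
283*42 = 11886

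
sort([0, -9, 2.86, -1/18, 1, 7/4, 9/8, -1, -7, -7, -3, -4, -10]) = [-10, -9, -7, -7, -4, -3, -1, -1/18, 0, 1, 9/8, 7/4, 2.86]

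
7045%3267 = 511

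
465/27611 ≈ 0.0168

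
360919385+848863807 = 1209783192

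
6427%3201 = 25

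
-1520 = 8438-9958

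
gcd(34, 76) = 2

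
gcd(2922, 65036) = 2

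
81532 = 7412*11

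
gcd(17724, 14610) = 6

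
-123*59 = -7257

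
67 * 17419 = 1167073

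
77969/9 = 8663 + 2/9 ≈ 8663.22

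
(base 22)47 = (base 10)95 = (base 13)74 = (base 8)137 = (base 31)32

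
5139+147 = 5286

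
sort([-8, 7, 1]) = [-8, 1, 7]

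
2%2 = 0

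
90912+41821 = 132733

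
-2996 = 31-3027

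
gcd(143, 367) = 1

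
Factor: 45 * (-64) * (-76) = 2^8 * 3^2 * 5^1 * 19^1 = 218880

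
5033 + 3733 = 8766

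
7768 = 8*971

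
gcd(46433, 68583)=1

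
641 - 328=313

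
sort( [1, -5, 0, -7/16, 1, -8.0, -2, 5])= [-8.0, -5, -2, -7/16, 0, 1, 1, 5]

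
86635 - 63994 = 22641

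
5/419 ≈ 0.0119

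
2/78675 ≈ 0.0000254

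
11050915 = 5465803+5585112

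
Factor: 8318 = 2^1 * 4159^1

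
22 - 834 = -812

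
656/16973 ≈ 0.0386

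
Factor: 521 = 521^1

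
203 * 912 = 185136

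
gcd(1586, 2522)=26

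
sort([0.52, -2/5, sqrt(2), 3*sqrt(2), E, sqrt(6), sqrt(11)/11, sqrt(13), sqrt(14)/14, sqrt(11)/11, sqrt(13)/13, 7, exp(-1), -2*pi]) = [-2*pi, -2/5, sqrt(14)/14, sqrt(13)/13, sqrt(11)/11, sqrt(11)/11, exp(-1), 0.52, sqrt(2), sqrt(6), E, sqrt(13), 3*sqrt(2), 7]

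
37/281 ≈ 0.132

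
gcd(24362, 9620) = 26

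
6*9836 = 59016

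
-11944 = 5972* (-2)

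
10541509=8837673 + 1703836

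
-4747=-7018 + 2271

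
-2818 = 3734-6552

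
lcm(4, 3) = 12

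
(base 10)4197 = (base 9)5673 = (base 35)3ew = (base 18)ch3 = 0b1000001100101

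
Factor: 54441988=2^2 * 13610497^1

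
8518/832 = 10 + 99/416 ≈ 10.24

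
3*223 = 669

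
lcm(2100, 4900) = 14700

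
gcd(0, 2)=2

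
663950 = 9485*70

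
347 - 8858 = -8511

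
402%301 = 101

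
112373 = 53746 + 58627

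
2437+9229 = 11666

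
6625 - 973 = 5652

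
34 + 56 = 90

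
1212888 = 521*2328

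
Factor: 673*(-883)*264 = -1*2^3*3^1*11^1*673^1*883^1 = -156884376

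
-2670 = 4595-7265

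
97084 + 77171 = 174255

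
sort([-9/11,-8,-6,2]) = [-8,-6,-9/11,2]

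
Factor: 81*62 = 2^1*3^4*31^1 = 5022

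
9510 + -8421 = 1089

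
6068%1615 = 1223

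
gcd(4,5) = 1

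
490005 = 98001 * 5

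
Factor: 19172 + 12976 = 2^2*3^2*19^1*47^1 = 32148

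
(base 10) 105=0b1101001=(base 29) 3i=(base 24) 49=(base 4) 1221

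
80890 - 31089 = 49801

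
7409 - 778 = 6631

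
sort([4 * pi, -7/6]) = [-7/6, 4 * pi]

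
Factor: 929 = 929^1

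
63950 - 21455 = 42495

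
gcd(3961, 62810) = 1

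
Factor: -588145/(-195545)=7^(-1)*19^1*37^(-1)*41^1=779/259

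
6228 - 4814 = 1414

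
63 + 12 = 75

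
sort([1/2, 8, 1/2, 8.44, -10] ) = [-10, 1/2, 1/2, 8, 8.44] 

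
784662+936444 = 1721106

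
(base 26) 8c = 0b11011100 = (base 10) 220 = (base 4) 3130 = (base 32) 6s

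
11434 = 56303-44869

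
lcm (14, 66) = 462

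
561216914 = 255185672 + 306031242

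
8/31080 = 1/3885 ≈ 0.000257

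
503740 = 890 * 566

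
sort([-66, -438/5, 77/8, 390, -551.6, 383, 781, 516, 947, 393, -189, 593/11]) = [-551.6, -189, -438/5, -66, 77/8, 593/11, 383, 390, 393, 516, 781, 947]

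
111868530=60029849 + 51838681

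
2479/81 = 30 + 49/81 ≈ 30.60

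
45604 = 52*877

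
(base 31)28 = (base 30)2a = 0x46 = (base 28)2e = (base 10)70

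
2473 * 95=234935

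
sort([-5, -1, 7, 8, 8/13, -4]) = [-5, -4, -1, 8/13, 7, 8]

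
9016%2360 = 1936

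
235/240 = 47/48 ≈ 0.979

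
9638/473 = 20+178/473 ≈ 20.38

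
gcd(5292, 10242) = 18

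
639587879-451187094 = 188400785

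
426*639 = 272214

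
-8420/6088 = -2105/1522 ≈ -1.38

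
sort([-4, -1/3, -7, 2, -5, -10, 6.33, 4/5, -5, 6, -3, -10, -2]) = [-10, -10, -7, -5, -5, -4, -3, -2, -1/3, 4/5, 2, 6, 6.33]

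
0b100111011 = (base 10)315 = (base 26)c3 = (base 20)ff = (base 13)1b3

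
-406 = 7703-8109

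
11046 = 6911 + 4135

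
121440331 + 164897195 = 286337526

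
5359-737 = 4622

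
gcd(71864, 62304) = 8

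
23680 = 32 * 740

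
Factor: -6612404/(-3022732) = 227^(-1)*3329^(-1)*1653101^1 = 1653101/755683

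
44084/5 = 8816 + 4/5 = 8816.80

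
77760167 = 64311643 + 13448524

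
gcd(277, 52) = 1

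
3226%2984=242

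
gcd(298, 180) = 2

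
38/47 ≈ 0.809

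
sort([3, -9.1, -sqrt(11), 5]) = [-9.1, -sqrt(11), 3, 5]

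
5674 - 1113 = 4561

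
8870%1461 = 104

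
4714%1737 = 1240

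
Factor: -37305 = -1 * 3^2 * 5^1 * 829^1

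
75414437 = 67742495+7671942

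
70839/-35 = -2023 - 34/35≈-2023.97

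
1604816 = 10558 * 152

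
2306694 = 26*88719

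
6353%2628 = 1097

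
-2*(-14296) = 28592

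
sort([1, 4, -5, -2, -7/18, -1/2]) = [-5, -2, -1/2, -7/18, 1, 4]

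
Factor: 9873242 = 2^1 * 97^1 * 50893^1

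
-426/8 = -213/4 = -53.25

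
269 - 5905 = -5636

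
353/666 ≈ 0.530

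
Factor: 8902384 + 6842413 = 379^1 * 41543^1 = 15744797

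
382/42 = 9+2/21 ≈ 9.10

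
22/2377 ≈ 0.00926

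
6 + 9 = 15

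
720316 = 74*9734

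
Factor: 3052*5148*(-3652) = -1*2^6*3^2*7^1*11^2*13^1*83^1*109^1 = -57379113792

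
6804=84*81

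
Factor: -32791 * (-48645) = 3^2 * 5^1 * 11^2 * 23^1 * 47^1 * 271^1 = 1595118195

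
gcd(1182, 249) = 3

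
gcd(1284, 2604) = 12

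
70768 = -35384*(-2)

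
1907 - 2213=-306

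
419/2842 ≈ 0.147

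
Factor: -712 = -1*2^3*89^1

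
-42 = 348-390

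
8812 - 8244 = 568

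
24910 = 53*470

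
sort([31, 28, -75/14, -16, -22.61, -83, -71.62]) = [-83, -71.62, -22.61, -16, -75/14, 28, 31]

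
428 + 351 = 779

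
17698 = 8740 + 8958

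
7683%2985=1713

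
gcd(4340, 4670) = 10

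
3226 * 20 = 64520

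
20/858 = 10/429 ≈ 0.0233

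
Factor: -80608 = -1*2^5*11^1*229^1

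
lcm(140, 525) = 2100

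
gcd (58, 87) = 29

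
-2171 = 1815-3986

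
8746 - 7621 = 1125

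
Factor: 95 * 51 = 3^1 * 5^1 * 17^1 * 19^1 = 4845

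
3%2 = 1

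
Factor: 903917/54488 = 2^(-3)*7^(-1)*929^1 = 929/56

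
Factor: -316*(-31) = 2^2*31^1*79^1 = 9796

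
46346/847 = 54 + 608/847 ≈ 54.72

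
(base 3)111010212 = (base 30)ajb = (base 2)10010101101101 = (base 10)9581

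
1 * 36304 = 36304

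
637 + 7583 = 8220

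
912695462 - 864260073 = 48435389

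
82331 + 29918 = 112249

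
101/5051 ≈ 0.0200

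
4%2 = 0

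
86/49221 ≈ 0.00175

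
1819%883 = 53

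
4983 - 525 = 4458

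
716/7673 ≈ 0.0933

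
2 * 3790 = 7580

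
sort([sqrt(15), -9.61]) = [-9.61, sqrt(15)]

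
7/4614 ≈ 0.00152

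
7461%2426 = 183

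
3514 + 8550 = 12064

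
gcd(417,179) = 1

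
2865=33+2832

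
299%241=58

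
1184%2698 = 1184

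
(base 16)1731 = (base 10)5937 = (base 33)5eu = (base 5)142222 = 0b1011100110001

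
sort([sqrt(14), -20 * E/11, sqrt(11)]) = [-20 * E/11, sqrt(11), sqrt(14)]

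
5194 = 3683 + 1511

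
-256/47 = -5 - 21/47 ≈ -5.45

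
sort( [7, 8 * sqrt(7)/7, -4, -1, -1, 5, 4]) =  [-4, -1, -1, 8 * sqrt(7)/7, 4, 5, 7]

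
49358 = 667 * 74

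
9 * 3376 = 30384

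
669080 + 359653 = 1028733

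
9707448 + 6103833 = 15811281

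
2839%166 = 17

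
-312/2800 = -39/350 ≈ -0.111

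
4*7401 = 29604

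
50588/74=25294/37 ≈ 683.62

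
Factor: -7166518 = -1*2^1*31^1*115589^1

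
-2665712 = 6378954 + -9044666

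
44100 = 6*7350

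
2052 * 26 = 53352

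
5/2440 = 1/488 ≈ 0.00205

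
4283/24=178 + 11/24 ≈ 178.46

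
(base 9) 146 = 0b1111011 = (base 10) 123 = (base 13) 96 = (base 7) 234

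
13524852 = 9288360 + 4236492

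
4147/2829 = 1 + 1318/2829 ≈ 1.47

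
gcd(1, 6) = 1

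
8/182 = 4/91 ≈ 0.0440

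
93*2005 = 186465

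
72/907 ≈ 0.0794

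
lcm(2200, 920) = 50600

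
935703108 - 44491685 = 891211423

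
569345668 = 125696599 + 443649069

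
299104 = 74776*4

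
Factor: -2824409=-1*7^2*57641^1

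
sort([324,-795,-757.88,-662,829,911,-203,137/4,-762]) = [-795,-762,-757.88,-662,-203,137/4,324,829,911]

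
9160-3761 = 5399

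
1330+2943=4273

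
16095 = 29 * 555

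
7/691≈0.0101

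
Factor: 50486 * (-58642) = -1 * 2^2 * 109^1 * 269^1 * 25243^1 = -2960600012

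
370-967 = -597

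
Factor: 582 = 2^1*3^1*97^1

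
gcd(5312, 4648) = 664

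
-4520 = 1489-6009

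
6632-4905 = 1727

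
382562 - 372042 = 10520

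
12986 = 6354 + 6632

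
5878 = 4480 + 1398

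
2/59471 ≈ 0.0000336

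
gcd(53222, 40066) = 598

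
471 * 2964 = 1396044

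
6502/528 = 3251/264 ≈ 12.31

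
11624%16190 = 11624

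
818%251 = 65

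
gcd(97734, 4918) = 2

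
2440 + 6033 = 8473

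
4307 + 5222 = 9529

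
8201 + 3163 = 11364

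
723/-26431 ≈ -0.0274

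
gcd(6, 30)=6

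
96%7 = 5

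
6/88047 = 2/29349 ≈ 0.0000681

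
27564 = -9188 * (-3)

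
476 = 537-61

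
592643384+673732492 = 1266375876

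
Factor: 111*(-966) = -1*2^1*3^2*7^1*23^1*37^1 = -107226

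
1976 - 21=1955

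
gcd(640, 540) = 20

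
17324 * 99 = 1715076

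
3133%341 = 64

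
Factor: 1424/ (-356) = -1*2^2 = -4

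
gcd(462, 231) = 231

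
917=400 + 517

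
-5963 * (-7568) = 45127984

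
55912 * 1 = 55912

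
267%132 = 3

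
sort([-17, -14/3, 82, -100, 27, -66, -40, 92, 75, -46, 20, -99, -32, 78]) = [-100, -99, -66, -46, -40, -32, -17, -14/3, 20, 27, 75, 78, 82, 92]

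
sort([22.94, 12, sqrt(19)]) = [sqrt(19), 12, 22.94]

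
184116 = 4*46029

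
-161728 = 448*(-361)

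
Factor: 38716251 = 3^1 * 7^1 * 1843631^1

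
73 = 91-18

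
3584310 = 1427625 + 2156685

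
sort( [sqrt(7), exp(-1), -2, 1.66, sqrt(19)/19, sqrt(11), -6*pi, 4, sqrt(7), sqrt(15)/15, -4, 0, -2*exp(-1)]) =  [-6*pi, -4, -2, -2*exp(-1), 0, sqrt(19)/19, sqrt(15)/15, exp(-1), 1.66, sqrt(7), sqrt(7), sqrt(11), 4]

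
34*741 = 25194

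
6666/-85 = -78 - 36/85 ≈ -78.42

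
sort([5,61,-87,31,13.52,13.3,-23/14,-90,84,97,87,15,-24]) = [-90,-87,-24,-23/14,5,13.3,13.52,15,31,61,84,87,97]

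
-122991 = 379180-502171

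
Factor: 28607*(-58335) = -1*3^1*5^1*3889^1*28607^1 = -1668789345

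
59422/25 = 2376 + 22/25 = 2376.88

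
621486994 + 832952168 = 1454439162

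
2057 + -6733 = -4676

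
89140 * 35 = 3119900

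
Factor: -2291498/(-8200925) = 2^1 * 5^(-2) * 11^2 * 17^1 * 557^1 * 328037^(-1)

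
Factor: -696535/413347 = -1*5^1*7^2*11^(-1)*53^(-1)*709^(-1)*2843^1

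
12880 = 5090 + 7790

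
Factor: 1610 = 2^1*5^1*7^1*23^1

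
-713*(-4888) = 3485144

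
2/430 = 1/215 ≈ 0.00465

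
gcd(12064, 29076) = 4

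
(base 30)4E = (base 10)134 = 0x86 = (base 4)2012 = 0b10000110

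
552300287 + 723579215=1275879502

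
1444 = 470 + 974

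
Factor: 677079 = 3^4 * 13^1 * 643^1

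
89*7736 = 688504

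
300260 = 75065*4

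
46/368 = 1/8 = 0.125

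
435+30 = 465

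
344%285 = 59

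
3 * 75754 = 227262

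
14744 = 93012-78268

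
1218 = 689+529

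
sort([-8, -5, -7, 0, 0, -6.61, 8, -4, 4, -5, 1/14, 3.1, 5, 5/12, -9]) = [-9, -8, -7, -6.61, -5, -5, -4, 0, 0, 1/14, 5/12, 3.1, 4, 5, 8]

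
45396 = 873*52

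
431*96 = 41376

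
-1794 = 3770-5564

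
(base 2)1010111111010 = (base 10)5626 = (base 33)55g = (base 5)140001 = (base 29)6k0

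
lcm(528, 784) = 25872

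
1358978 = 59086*23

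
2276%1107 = 62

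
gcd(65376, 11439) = 9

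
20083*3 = 60249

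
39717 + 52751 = 92468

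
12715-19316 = -6601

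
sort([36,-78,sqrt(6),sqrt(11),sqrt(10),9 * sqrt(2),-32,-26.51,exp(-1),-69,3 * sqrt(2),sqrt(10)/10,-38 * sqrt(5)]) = [-38 * sqrt(5),-78,-69,-32,-26.51,sqrt(10)/10,exp(-1),sqrt(6),sqrt(10),sqrt(11),3 * sqrt(2),9 * sqrt(2),36]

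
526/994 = 263/497 ≈ 0.529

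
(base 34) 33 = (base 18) 5f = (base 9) 126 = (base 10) 105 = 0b1101001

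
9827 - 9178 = 649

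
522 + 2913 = 3435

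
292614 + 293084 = 585698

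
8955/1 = 8955 = 8955.00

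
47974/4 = 11993 + 1/2 = 11993.50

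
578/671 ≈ 0.861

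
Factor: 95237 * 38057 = 19^1 * 131^1 * 727^1 * 2003^1 = 3624434509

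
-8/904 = -1/113 ≈ -0.00885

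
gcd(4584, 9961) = 1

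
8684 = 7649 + 1035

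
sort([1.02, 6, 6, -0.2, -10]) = [-10, -0.2, 1.02, 6, 6]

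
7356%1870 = 1746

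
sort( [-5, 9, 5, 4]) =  [-5, 4, 5, 9]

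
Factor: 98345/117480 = 2^ (-3)*3^ (-1)*11^ (-1)*13^1*17^1 = 221/264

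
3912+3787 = 7699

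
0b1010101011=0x2ab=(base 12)48b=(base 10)683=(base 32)lb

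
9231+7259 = 16490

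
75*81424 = 6106800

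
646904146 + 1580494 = 648484640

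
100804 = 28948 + 71856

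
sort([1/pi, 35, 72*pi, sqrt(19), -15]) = [-15, 1/pi, sqrt(19), 35, 72*pi]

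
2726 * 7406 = 20188756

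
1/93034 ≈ 0.0000107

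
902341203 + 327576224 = 1229917427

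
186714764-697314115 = -510599351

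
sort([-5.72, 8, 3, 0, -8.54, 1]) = [-8.54, -5.72, 0, 1, 3, 8]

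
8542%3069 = 2404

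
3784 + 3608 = 7392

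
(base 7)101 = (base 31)1j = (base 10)50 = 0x32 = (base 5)200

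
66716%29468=7780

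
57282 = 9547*6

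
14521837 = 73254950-58733113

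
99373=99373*1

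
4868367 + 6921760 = 11790127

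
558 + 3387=3945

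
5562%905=132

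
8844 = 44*201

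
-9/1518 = -3/506 ≈ -0.00593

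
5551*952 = 5284552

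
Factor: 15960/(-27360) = -1*2^(-2)*3^(-1)*7^1 = -7/12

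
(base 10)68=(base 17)40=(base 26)2g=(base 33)22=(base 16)44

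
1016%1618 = 1016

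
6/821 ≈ 0.00731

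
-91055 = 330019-421074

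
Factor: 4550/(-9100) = -1 * 2^(-1) = -1/2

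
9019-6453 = 2566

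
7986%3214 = 1558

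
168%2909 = 168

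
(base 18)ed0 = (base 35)3va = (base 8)11242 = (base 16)12a2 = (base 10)4770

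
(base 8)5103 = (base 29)33h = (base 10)2627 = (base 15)ba2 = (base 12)162b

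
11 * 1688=18568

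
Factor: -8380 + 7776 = -1 * 2^2 * 151^1 = -604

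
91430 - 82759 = 8671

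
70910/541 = 131 + 39/541 ≈ 131.07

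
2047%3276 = 2047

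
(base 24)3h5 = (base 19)5hd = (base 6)13525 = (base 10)2141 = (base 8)4135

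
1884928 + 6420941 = 8305869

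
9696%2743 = 1467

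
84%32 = 20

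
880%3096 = 880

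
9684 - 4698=4986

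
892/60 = 14 + 13/15≈14.87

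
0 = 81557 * 0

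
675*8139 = 5493825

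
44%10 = 4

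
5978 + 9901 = 15879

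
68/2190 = 34/1095 ≈ 0.0311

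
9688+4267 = 13955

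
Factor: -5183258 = -1*2^1*137^1*18917^1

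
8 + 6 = 14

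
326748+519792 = 846540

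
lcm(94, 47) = 94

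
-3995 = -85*47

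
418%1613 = 418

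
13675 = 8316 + 5359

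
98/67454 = 49/33727 ≈ 0.00145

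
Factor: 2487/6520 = 2^(-3)*3^1*5^(-1)*163^(-1)*829^1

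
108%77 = 31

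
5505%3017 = 2488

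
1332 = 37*36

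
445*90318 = 40191510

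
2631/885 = 2 + 287/295 ≈ 2.97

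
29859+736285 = 766144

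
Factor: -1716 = -1*2^2*3^1*11^1*13^1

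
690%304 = 82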